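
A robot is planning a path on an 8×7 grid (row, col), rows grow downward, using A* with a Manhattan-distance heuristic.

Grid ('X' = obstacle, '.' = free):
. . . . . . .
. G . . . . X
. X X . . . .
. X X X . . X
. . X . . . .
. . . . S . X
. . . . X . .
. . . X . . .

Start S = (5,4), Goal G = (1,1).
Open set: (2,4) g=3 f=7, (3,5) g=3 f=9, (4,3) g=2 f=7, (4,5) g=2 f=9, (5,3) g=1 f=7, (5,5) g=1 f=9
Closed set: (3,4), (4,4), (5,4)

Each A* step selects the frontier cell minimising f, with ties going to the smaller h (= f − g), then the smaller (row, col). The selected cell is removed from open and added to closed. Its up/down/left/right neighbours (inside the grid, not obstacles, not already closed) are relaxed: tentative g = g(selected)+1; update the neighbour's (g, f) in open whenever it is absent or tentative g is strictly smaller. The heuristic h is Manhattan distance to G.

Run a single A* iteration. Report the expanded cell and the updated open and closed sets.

step 1: expand (2,4) (f=7, h=4) → closed; open now [(1,4) g=4 f=7, (2,3) g=4 f=7, (2,5) g=4 f=9, (3,5) g=3 f=9, (4,3) g=2 f=7, (4,5) g=2 f=9, (5,3) g=1 f=7, (5,5) g=1 f=9]

expanded=(2,4); open=[(1,4) g=4 f=7, (2,3) g=4 f=7, (2,5) g=4 f=9, (3,5) g=3 f=9, (4,3) g=2 f=7, (4,5) g=2 f=9, (5,3) g=1 f=7, (5,5) g=1 f=9]; closed=[(2,4), (3,4), (4,4), (5,4)]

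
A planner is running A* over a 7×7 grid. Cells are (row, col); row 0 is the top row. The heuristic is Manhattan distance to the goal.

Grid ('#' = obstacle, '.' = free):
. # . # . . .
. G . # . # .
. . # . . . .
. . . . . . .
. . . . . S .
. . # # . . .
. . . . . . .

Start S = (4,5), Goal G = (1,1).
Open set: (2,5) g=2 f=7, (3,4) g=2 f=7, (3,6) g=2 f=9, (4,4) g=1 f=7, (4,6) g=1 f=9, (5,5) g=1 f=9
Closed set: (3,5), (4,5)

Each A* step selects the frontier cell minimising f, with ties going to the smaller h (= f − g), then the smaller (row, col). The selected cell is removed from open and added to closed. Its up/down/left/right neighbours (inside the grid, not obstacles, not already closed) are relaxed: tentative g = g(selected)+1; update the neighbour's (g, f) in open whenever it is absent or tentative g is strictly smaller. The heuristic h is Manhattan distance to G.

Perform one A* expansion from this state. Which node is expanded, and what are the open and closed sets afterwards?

expanded=(2,5); open=[(2,4) g=3 f=7, (2,6) g=3 f=9, (3,4) g=2 f=7, (3,6) g=2 f=9, (4,4) g=1 f=7, (4,6) g=1 f=9, (5,5) g=1 f=9]; closed=[(2,5), (3,5), (4,5)]

step 1: expand (2,5) (f=7, h=5) → closed; open now [(2,4) g=3 f=7, (2,6) g=3 f=9, (3,4) g=2 f=7, (3,6) g=2 f=9, (4,4) g=1 f=7, (4,6) g=1 f=9, (5,5) g=1 f=9]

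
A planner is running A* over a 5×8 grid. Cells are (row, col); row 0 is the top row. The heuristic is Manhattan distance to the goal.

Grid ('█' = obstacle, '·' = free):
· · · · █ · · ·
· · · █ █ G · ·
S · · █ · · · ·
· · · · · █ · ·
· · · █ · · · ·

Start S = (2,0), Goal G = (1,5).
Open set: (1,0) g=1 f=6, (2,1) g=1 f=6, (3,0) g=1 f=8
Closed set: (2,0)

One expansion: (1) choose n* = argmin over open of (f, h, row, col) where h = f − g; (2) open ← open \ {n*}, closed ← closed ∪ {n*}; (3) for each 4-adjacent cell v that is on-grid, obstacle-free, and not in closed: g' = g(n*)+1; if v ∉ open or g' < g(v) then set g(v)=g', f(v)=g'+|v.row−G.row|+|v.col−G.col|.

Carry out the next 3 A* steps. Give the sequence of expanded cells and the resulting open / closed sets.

step 1: expand (1,0) (f=6, h=5) → closed; open now [(0,0) g=2 f=8, (1,1) g=2 f=6, (2,1) g=1 f=6, (3,0) g=1 f=8]
step 2: expand (1,1) (f=6, h=4) → closed; open now [(0,0) g=2 f=8, (0,1) g=3 f=8, (1,2) g=3 f=6, (2,1) g=1 f=6, (3,0) g=1 f=8]
step 3: expand (1,2) (f=6, h=3) → closed; open now [(0,0) g=2 f=8, (0,1) g=3 f=8, (0,2) g=4 f=8, (2,1) g=1 f=6, (2,2) g=4 f=8, (3,0) g=1 f=8]

order=[(1,0) → (1,1) → (1,2)]; open=[(0,0) g=2 f=8, (0,1) g=3 f=8, (0,2) g=4 f=8, (2,1) g=1 f=6, (2,2) g=4 f=8, (3,0) g=1 f=8]; closed=[(1,0), (1,1), (1,2), (2,0)]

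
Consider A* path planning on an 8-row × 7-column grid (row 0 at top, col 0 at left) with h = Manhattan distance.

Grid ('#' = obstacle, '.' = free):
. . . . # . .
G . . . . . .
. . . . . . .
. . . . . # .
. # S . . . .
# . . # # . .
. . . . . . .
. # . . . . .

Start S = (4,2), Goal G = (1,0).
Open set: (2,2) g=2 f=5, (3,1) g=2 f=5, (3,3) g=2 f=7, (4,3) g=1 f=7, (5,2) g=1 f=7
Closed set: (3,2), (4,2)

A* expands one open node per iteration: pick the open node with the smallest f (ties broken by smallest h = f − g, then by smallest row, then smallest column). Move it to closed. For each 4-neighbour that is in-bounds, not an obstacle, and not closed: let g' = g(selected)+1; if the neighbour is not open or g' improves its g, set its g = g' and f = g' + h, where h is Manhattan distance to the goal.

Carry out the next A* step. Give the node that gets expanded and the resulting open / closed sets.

step 1: expand (2,2) (f=5, h=3) → closed; open now [(1,2) g=3 f=5, (2,1) g=3 f=5, (2,3) g=3 f=7, (3,1) g=2 f=5, (3,3) g=2 f=7, (4,3) g=1 f=7, (5,2) g=1 f=7]

expanded=(2,2); open=[(1,2) g=3 f=5, (2,1) g=3 f=5, (2,3) g=3 f=7, (3,1) g=2 f=5, (3,3) g=2 f=7, (4,3) g=1 f=7, (5,2) g=1 f=7]; closed=[(2,2), (3,2), (4,2)]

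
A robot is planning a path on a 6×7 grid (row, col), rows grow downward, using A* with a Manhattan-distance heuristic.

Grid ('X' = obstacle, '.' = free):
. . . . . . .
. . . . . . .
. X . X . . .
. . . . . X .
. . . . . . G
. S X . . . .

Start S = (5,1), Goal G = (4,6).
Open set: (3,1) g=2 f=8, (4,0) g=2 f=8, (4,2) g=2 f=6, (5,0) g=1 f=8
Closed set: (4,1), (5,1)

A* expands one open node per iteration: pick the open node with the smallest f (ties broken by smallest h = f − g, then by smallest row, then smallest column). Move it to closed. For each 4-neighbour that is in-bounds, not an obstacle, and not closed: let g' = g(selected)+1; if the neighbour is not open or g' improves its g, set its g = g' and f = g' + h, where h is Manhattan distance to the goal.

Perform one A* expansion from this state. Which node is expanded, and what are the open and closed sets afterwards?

step 1: expand (4,2) (f=6, h=4) → closed; open now [(3,1) g=2 f=8, (3,2) g=3 f=8, (4,0) g=2 f=8, (4,3) g=3 f=6, (5,0) g=1 f=8]

expanded=(4,2); open=[(3,1) g=2 f=8, (3,2) g=3 f=8, (4,0) g=2 f=8, (4,3) g=3 f=6, (5,0) g=1 f=8]; closed=[(4,1), (4,2), (5,1)]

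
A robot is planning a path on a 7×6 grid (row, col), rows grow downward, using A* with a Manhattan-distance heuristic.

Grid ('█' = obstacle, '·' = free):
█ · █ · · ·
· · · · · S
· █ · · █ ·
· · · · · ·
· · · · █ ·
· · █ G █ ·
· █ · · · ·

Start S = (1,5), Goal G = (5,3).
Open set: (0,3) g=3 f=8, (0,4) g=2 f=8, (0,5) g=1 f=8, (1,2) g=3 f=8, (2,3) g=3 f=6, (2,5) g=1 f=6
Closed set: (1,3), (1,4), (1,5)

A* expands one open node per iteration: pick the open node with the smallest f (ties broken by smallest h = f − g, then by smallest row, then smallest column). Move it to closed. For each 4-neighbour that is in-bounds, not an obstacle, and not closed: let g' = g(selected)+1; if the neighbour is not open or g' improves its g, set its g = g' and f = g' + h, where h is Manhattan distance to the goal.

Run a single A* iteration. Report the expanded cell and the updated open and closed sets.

expanded=(2,3); open=[(0,3) g=3 f=8, (0,4) g=2 f=8, (0,5) g=1 f=8, (1,2) g=3 f=8, (2,2) g=4 f=8, (2,5) g=1 f=6, (3,3) g=4 f=6]; closed=[(1,3), (1,4), (1,5), (2,3)]

step 1: expand (2,3) (f=6, h=3) → closed; open now [(0,3) g=3 f=8, (0,4) g=2 f=8, (0,5) g=1 f=8, (1,2) g=3 f=8, (2,2) g=4 f=8, (2,5) g=1 f=6, (3,3) g=4 f=6]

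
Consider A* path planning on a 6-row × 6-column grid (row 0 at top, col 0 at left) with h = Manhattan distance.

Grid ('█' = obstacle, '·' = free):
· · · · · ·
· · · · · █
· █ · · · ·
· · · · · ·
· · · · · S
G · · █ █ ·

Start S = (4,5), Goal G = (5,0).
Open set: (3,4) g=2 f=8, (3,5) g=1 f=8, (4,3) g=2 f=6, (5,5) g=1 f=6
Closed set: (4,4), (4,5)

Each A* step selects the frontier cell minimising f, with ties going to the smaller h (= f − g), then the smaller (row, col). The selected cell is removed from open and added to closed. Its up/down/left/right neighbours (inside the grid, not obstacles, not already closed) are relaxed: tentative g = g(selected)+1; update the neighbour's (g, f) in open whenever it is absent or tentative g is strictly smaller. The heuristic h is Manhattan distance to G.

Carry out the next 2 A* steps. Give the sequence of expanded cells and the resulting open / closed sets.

order=[(4,3) → (4,2)]; open=[(3,2) g=4 f=8, (3,3) g=3 f=8, (3,4) g=2 f=8, (3,5) g=1 f=8, (4,1) g=4 f=6, (5,2) g=4 f=6, (5,5) g=1 f=6]; closed=[(4,2), (4,3), (4,4), (4,5)]

step 1: expand (4,3) (f=6, h=4) → closed; open now [(3,3) g=3 f=8, (3,4) g=2 f=8, (3,5) g=1 f=8, (4,2) g=3 f=6, (5,5) g=1 f=6]
step 2: expand (4,2) (f=6, h=3) → closed; open now [(3,2) g=4 f=8, (3,3) g=3 f=8, (3,4) g=2 f=8, (3,5) g=1 f=8, (4,1) g=4 f=6, (5,2) g=4 f=6, (5,5) g=1 f=6]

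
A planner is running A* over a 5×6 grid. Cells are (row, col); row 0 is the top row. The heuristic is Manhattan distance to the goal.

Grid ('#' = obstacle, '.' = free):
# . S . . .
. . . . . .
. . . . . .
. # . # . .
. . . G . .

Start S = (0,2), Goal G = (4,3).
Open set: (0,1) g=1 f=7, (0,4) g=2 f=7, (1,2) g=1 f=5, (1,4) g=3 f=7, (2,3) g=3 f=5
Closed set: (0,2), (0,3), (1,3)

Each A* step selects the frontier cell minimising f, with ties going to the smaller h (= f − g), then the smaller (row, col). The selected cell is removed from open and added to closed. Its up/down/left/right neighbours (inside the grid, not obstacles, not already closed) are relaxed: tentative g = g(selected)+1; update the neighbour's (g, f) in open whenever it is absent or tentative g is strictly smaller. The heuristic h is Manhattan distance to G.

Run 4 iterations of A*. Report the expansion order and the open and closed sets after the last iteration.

step 1: expand (2,3) (f=5, h=2) → closed; open now [(0,1) g=1 f=7, (0,4) g=2 f=7, (1,2) g=1 f=5, (1,4) g=3 f=7, (2,2) g=4 f=7, (2,4) g=4 f=7]
step 2: expand (1,2) (f=5, h=4) → closed; open now [(0,1) g=1 f=7, (0,4) g=2 f=7, (1,1) g=2 f=7, (1,4) g=3 f=7, (2,2) g=2 f=5, (2,4) g=4 f=7]
step 3: expand (2,2) (f=5, h=3) → closed; open now [(0,1) g=1 f=7, (0,4) g=2 f=7, (1,1) g=2 f=7, (1,4) g=3 f=7, (2,1) g=3 f=7, (2,4) g=4 f=7, (3,2) g=3 f=5]
step 4: expand (3,2) (f=5, h=2) → closed; open now [(0,1) g=1 f=7, (0,4) g=2 f=7, (1,1) g=2 f=7, (1,4) g=3 f=7, (2,1) g=3 f=7, (2,4) g=4 f=7, (4,2) g=4 f=5]

order=[(2,3) → (1,2) → (2,2) → (3,2)]; open=[(0,1) g=1 f=7, (0,4) g=2 f=7, (1,1) g=2 f=7, (1,4) g=3 f=7, (2,1) g=3 f=7, (2,4) g=4 f=7, (4,2) g=4 f=5]; closed=[(0,2), (0,3), (1,2), (1,3), (2,2), (2,3), (3,2)]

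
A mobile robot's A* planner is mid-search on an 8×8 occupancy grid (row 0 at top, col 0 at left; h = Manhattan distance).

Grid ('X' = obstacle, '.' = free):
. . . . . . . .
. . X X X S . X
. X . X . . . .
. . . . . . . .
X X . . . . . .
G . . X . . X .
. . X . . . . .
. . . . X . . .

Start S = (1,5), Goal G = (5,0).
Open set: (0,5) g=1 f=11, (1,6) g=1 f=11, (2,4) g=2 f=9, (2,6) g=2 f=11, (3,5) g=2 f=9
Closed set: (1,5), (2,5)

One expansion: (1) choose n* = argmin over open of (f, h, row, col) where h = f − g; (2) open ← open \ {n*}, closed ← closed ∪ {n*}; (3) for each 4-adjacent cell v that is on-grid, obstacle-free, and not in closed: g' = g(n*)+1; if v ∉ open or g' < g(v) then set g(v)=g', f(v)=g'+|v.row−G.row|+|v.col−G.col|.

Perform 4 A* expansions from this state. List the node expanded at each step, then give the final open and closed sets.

step 1: expand (2,4) (f=9, h=7) → closed; open now [(0,5) g=1 f=11, (1,6) g=1 f=11, (2,6) g=2 f=11, (3,4) g=3 f=9, (3,5) g=2 f=9]
step 2: expand (3,4) (f=9, h=6) → closed; open now [(0,5) g=1 f=11, (1,6) g=1 f=11, (2,6) g=2 f=11, (3,3) g=4 f=9, (3,5) g=2 f=9, (4,4) g=4 f=9]
step 3: expand (3,3) (f=9, h=5) → closed; open now [(0,5) g=1 f=11, (1,6) g=1 f=11, (2,6) g=2 f=11, (3,2) g=5 f=9, (3,5) g=2 f=9, (4,3) g=5 f=9, (4,4) g=4 f=9]
step 4: expand (3,2) (f=9, h=4) → closed; open now [(0,5) g=1 f=11, (1,6) g=1 f=11, (2,2) g=6 f=11, (2,6) g=2 f=11, (3,1) g=6 f=9, (3,5) g=2 f=9, (4,2) g=6 f=9, (4,3) g=5 f=9, (4,4) g=4 f=9]

order=[(2,4) → (3,4) → (3,3) → (3,2)]; open=[(0,5) g=1 f=11, (1,6) g=1 f=11, (2,2) g=6 f=11, (2,6) g=2 f=11, (3,1) g=6 f=9, (3,5) g=2 f=9, (4,2) g=6 f=9, (4,3) g=5 f=9, (4,4) g=4 f=9]; closed=[(1,5), (2,4), (2,5), (3,2), (3,3), (3,4)]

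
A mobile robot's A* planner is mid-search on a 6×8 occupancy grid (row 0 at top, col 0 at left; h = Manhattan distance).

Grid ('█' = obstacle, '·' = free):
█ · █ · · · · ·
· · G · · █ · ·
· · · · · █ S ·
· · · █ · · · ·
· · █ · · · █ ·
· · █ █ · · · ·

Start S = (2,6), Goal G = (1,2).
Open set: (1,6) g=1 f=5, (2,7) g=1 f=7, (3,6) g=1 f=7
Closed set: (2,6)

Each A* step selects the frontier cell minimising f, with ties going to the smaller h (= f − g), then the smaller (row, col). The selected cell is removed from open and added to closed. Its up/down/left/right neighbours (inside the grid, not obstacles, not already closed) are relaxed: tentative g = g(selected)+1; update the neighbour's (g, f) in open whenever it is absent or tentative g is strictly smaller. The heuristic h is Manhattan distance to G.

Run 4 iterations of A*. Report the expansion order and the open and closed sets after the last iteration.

order=[(1,6) → (0,6) → (0,5) → (0,4)]; open=[(0,3) g=5 f=7, (0,7) g=3 f=9, (1,4) g=5 f=7, (1,7) g=2 f=7, (2,7) g=1 f=7, (3,6) g=1 f=7]; closed=[(0,4), (0,5), (0,6), (1,6), (2,6)]

step 1: expand (1,6) (f=5, h=4) → closed; open now [(0,6) g=2 f=7, (1,7) g=2 f=7, (2,7) g=1 f=7, (3,6) g=1 f=7]
step 2: expand (0,6) (f=7, h=5) → closed; open now [(0,5) g=3 f=7, (0,7) g=3 f=9, (1,7) g=2 f=7, (2,7) g=1 f=7, (3,6) g=1 f=7]
step 3: expand (0,5) (f=7, h=4) → closed; open now [(0,4) g=4 f=7, (0,7) g=3 f=9, (1,7) g=2 f=7, (2,7) g=1 f=7, (3,6) g=1 f=7]
step 4: expand (0,4) (f=7, h=3) → closed; open now [(0,3) g=5 f=7, (0,7) g=3 f=9, (1,4) g=5 f=7, (1,7) g=2 f=7, (2,7) g=1 f=7, (3,6) g=1 f=7]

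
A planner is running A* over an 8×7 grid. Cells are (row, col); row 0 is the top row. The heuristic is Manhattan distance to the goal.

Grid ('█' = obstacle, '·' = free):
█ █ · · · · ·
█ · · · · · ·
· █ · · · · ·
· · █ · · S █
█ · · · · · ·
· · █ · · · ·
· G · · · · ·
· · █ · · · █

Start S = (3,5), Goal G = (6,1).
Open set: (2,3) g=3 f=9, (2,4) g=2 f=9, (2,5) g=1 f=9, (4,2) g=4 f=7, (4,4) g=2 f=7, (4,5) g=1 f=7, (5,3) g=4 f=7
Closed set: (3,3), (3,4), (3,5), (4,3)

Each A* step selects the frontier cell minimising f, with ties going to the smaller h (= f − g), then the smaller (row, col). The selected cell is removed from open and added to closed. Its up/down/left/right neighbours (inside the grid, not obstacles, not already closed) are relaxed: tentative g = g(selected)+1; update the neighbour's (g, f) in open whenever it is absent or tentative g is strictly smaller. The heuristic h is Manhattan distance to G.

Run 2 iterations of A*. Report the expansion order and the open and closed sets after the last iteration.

step 1: expand (4,2) (f=7, h=3) → closed; open now [(2,3) g=3 f=9, (2,4) g=2 f=9, (2,5) g=1 f=9, (4,1) g=5 f=7, (4,4) g=2 f=7, (4,5) g=1 f=7, (5,3) g=4 f=7]
step 2: expand (4,1) (f=7, h=2) → closed; open now [(2,3) g=3 f=9, (2,4) g=2 f=9, (2,5) g=1 f=9, (3,1) g=6 f=9, (4,4) g=2 f=7, (4,5) g=1 f=7, (5,1) g=6 f=7, (5,3) g=4 f=7]

order=[(4,2) → (4,1)]; open=[(2,3) g=3 f=9, (2,4) g=2 f=9, (2,5) g=1 f=9, (3,1) g=6 f=9, (4,4) g=2 f=7, (4,5) g=1 f=7, (5,1) g=6 f=7, (5,3) g=4 f=7]; closed=[(3,3), (3,4), (3,5), (4,1), (4,2), (4,3)]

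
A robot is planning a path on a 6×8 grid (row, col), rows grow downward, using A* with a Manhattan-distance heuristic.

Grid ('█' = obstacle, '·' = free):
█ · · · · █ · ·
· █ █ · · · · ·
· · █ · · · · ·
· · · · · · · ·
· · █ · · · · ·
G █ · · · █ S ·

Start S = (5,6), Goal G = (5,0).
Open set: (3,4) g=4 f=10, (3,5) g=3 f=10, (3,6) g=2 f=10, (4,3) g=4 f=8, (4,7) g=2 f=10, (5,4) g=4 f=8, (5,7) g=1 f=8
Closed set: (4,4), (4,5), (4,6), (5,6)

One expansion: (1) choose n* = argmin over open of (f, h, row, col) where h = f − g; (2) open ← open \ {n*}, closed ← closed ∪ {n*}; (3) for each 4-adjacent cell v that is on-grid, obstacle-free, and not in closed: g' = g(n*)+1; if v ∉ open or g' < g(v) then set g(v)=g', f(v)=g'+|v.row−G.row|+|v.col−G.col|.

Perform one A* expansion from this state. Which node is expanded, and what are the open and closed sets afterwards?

expanded=(4,3); open=[(3,3) g=5 f=10, (3,4) g=4 f=10, (3,5) g=3 f=10, (3,6) g=2 f=10, (4,7) g=2 f=10, (5,3) g=5 f=8, (5,4) g=4 f=8, (5,7) g=1 f=8]; closed=[(4,3), (4,4), (4,5), (4,6), (5,6)]

step 1: expand (4,3) (f=8, h=4) → closed; open now [(3,3) g=5 f=10, (3,4) g=4 f=10, (3,5) g=3 f=10, (3,6) g=2 f=10, (4,7) g=2 f=10, (5,3) g=5 f=8, (5,4) g=4 f=8, (5,7) g=1 f=8]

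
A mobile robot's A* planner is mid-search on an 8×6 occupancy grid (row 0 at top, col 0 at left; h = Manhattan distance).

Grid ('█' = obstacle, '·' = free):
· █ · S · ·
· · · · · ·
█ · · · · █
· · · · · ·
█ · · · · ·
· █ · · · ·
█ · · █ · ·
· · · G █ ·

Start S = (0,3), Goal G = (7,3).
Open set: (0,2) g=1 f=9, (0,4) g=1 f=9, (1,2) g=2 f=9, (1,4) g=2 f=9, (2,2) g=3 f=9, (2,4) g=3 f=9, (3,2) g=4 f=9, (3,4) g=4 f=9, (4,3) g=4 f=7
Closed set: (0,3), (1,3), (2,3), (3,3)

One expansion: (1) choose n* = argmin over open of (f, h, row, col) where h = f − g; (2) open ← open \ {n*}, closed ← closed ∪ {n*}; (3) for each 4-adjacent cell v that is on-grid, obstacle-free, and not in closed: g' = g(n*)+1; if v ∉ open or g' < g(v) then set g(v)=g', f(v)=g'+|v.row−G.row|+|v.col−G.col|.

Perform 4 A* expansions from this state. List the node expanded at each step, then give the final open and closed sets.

step 1: expand (4,3) (f=7, h=3) → closed; open now [(0,2) g=1 f=9, (0,4) g=1 f=9, (1,2) g=2 f=9, (1,4) g=2 f=9, (2,2) g=3 f=9, (2,4) g=3 f=9, (3,2) g=4 f=9, (3,4) g=4 f=9, (4,2) g=5 f=9, (4,4) g=5 f=9, (5,3) g=5 f=7]
step 2: expand (5,3) (f=7, h=2) → closed; open now [(0,2) g=1 f=9, (0,4) g=1 f=9, (1,2) g=2 f=9, (1,4) g=2 f=9, (2,2) g=3 f=9, (2,4) g=3 f=9, (3,2) g=4 f=9, (3,4) g=4 f=9, (4,2) g=5 f=9, (4,4) g=5 f=9, (5,2) g=6 f=9, (5,4) g=6 f=9]
step 3: expand (5,2) (f=9, h=3) → closed; open now [(0,2) g=1 f=9, (0,4) g=1 f=9, (1,2) g=2 f=9, (1,4) g=2 f=9, (2,2) g=3 f=9, (2,4) g=3 f=9, (3,2) g=4 f=9, (3,4) g=4 f=9, (4,2) g=5 f=9, (4,4) g=5 f=9, (5,4) g=6 f=9, (6,2) g=7 f=9]
step 4: expand (6,2) (f=9, h=2) → closed; open now [(0,2) g=1 f=9, (0,4) g=1 f=9, (1,2) g=2 f=9, (1,4) g=2 f=9, (2,2) g=3 f=9, (2,4) g=3 f=9, (3,2) g=4 f=9, (3,4) g=4 f=9, (4,2) g=5 f=9, (4,4) g=5 f=9, (5,4) g=6 f=9, (6,1) g=8 f=11, (7,2) g=8 f=9]

order=[(4,3) → (5,3) → (5,2) → (6,2)]; open=[(0,2) g=1 f=9, (0,4) g=1 f=9, (1,2) g=2 f=9, (1,4) g=2 f=9, (2,2) g=3 f=9, (2,4) g=3 f=9, (3,2) g=4 f=9, (3,4) g=4 f=9, (4,2) g=5 f=9, (4,4) g=5 f=9, (5,4) g=6 f=9, (6,1) g=8 f=11, (7,2) g=8 f=9]; closed=[(0,3), (1,3), (2,3), (3,3), (4,3), (5,2), (5,3), (6,2)]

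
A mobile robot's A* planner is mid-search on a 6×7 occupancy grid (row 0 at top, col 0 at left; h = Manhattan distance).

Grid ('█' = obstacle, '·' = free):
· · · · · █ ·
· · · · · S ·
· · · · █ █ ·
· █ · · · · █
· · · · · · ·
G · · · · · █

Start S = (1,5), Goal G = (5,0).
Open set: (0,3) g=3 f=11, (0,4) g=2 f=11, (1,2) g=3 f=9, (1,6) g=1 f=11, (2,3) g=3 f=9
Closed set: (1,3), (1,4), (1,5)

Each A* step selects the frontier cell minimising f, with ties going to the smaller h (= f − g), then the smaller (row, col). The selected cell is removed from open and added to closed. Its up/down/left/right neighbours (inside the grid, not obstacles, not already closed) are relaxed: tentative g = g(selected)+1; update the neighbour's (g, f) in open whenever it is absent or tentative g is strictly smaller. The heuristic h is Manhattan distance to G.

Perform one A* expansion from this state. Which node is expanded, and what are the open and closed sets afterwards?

step 1: expand (1,2) (f=9, h=6) → closed; open now [(0,2) g=4 f=11, (0,3) g=3 f=11, (0,4) g=2 f=11, (1,1) g=4 f=9, (1,6) g=1 f=11, (2,2) g=4 f=9, (2,3) g=3 f=9]

expanded=(1,2); open=[(0,2) g=4 f=11, (0,3) g=3 f=11, (0,4) g=2 f=11, (1,1) g=4 f=9, (1,6) g=1 f=11, (2,2) g=4 f=9, (2,3) g=3 f=9]; closed=[(1,2), (1,3), (1,4), (1,5)]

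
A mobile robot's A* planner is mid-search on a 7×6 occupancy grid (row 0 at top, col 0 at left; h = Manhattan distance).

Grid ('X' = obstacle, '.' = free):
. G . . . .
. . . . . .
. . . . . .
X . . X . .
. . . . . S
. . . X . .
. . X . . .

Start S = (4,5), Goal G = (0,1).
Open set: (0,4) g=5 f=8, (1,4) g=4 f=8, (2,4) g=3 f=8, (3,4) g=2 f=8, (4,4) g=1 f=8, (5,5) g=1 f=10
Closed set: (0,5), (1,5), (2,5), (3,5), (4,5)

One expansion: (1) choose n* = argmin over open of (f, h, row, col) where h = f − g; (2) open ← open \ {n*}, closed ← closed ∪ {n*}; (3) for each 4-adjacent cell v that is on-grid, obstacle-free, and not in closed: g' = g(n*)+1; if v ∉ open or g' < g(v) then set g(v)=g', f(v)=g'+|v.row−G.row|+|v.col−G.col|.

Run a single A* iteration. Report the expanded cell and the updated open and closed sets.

expanded=(0,4); open=[(0,3) g=6 f=8, (1,4) g=4 f=8, (2,4) g=3 f=8, (3,4) g=2 f=8, (4,4) g=1 f=8, (5,5) g=1 f=10]; closed=[(0,4), (0,5), (1,5), (2,5), (3,5), (4,5)]

step 1: expand (0,4) (f=8, h=3) → closed; open now [(0,3) g=6 f=8, (1,4) g=4 f=8, (2,4) g=3 f=8, (3,4) g=2 f=8, (4,4) g=1 f=8, (5,5) g=1 f=10]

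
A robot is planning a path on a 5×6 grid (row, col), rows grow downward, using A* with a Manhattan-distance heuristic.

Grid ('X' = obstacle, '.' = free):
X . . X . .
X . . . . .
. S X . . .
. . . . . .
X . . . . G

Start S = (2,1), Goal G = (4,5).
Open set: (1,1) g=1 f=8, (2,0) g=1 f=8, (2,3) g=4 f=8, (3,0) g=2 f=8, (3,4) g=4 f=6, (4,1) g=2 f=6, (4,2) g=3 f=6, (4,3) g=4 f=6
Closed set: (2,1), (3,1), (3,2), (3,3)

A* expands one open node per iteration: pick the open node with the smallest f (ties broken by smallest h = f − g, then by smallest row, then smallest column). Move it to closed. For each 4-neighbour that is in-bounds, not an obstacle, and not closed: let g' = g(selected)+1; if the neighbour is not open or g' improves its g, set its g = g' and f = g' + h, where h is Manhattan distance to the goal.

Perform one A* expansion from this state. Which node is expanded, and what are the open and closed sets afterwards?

expanded=(3,4); open=[(1,1) g=1 f=8, (2,0) g=1 f=8, (2,3) g=4 f=8, (2,4) g=5 f=8, (3,0) g=2 f=8, (3,5) g=5 f=6, (4,1) g=2 f=6, (4,2) g=3 f=6, (4,3) g=4 f=6, (4,4) g=5 f=6]; closed=[(2,1), (3,1), (3,2), (3,3), (3,4)]

step 1: expand (3,4) (f=6, h=2) → closed; open now [(1,1) g=1 f=8, (2,0) g=1 f=8, (2,3) g=4 f=8, (2,4) g=5 f=8, (3,0) g=2 f=8, (3,5) g=5 f=6, (4,1) g=2 f=6, (4,2) g=3 f=6, (4,3) g=4 f=6, (4,4) g=5 f=6]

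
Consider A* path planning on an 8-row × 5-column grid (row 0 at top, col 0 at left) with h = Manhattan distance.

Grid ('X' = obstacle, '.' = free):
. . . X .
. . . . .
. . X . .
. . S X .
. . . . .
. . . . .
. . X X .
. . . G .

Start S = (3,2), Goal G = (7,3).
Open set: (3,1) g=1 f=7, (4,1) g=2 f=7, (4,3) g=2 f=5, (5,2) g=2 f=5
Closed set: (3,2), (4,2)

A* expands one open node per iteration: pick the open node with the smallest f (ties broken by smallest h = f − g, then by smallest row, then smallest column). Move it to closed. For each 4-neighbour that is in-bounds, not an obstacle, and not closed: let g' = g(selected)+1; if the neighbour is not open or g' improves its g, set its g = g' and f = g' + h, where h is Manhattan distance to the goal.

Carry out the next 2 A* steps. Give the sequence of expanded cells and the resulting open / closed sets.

order=[(4,3) → (5,3)]; open=[(3,1) g=1 f=7, (4,1) g=2 f=7, (4,4) g=3 f=7, (5,2) g=2 f=5, (5,4) g=4 f=7]; closed=[(3,2), (4,2), (4,3), (5,3)]

step 1: expand (4,3) (f=5, h=3) → closed; open now [(3,1) g=1 f=7, (4,1) g=2 f=7, (4,4) g=3 f=7, (5,2) g=2 f=5, (5,3) g=3 f=5]
step 2: expand (5,3) (f=5, h=2) → closed; open now [(3,1) g=1 f=7, (4,1) g=2 f=7, (4,4) g=3 f=7, (5,2) g=2 f=5, (5,4) g=4 f=7]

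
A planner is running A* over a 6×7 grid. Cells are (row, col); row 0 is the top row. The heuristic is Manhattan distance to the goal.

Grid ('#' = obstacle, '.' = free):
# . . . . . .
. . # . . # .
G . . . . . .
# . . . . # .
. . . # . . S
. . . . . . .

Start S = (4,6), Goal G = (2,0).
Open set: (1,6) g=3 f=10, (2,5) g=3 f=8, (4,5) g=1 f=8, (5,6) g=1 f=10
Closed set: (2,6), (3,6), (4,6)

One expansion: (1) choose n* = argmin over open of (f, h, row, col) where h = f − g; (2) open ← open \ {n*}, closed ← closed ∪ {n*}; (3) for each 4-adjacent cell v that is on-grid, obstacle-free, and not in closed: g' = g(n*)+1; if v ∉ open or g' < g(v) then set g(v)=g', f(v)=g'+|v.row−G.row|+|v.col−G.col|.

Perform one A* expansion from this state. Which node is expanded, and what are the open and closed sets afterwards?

expanded=(2,5); open=[(1,6) g=3 f=10, (2,4) g=4 f=8, (4,5) g=1 f=8, (5,6) g=1 f=10]; closed=[(2,5), (2,6), (3,6), (4,6)]

step 1: expand (2,5) (f=8, h=5) → closed; open now [(1,6) g=3 f=10, (2,4) g=4 f=8, (4,5) g=1 f=8, (5,6) g=1 f=10]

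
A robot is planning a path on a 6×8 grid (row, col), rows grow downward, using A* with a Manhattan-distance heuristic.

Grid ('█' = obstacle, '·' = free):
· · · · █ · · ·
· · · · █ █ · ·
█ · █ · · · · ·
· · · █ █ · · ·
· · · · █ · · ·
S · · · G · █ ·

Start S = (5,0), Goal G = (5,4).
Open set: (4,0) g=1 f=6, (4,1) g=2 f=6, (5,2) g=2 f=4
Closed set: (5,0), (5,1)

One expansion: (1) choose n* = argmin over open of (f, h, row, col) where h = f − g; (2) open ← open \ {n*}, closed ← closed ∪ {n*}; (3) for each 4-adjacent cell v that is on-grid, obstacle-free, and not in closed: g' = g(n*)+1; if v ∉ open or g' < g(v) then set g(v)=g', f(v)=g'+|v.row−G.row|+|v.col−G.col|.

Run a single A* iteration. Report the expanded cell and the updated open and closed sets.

step 1: expand (5,2) (f=4, h=2) → closed; open now [(4,0) g=1 f=6, (4,1) g=2 f=6, (4,2) g=3 f=6, (5,3) g=3 f=4]

expanded=(5,2); open=[(4,0) g=1 f=6, (4,1) g=2 f=6, (4,2) g=3 f=6, (5,3) g=3 f=4]; closed=[(5,0), (5,1), (5,2)]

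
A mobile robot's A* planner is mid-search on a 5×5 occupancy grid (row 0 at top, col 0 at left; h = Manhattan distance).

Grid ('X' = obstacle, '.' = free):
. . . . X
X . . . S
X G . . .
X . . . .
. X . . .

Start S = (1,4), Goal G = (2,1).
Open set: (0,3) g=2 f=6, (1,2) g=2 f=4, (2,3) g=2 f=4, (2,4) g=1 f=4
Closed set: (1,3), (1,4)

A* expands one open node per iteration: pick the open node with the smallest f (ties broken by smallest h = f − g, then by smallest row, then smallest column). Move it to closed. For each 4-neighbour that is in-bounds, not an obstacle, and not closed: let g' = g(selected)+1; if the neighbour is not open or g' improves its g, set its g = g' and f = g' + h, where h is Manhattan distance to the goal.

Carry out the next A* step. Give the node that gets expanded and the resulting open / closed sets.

expanded=(1,2); open=[(0,2) g=3 f=6, (0,3) g=2 f=6, (1,1) g=3 f=4, (2,2) g=3 f=4, (2,3) g=2 f=4, (2,4) g=1 f=4]; closed=[(1,2), (1,3), (1,4)]

step 1: expand (1,2) (f=4, h=2) → closed; open now [(0,2) g=3 f=6, (0,3) g=2 f=6, (1,1) g=3 f=4, (2,2) g=3 f=4, (2,3) g=2 f=4, (2,4) g=1 f=4]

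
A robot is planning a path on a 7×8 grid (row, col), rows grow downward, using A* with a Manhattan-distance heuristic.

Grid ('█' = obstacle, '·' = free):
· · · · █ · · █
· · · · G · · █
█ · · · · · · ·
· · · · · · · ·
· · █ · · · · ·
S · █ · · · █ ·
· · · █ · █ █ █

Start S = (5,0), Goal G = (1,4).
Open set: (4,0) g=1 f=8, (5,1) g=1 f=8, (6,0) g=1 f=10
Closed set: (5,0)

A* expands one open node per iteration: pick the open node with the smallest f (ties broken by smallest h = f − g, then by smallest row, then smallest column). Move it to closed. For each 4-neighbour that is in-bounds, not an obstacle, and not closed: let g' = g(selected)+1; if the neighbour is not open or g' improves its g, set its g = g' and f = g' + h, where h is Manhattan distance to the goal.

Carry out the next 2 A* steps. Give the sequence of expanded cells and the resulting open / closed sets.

step 1: expand (4,0) (f=8, h=7) → closed; open now [(3,0) g=2 f=8, (4,1) g=2 f=8, (5,1) g=1 f=8, (6,0) g=1 f=10]
step 2: expand (3,0) (f=8, h=6) → closed; open now [(3,1) g=3 f=8, (4,1) g=2 f=8, (5,1) g=1 f=8, (6,0) g=1 f=10]

order=[(4,0) → (3,0)]; open=[(3,1) g=3 f=8, (4,1) g=2 f=8, (5,1) g=1 f=8, (6,0) g=1 f=10]; closed=[(3,0), (4,0), (5,0)]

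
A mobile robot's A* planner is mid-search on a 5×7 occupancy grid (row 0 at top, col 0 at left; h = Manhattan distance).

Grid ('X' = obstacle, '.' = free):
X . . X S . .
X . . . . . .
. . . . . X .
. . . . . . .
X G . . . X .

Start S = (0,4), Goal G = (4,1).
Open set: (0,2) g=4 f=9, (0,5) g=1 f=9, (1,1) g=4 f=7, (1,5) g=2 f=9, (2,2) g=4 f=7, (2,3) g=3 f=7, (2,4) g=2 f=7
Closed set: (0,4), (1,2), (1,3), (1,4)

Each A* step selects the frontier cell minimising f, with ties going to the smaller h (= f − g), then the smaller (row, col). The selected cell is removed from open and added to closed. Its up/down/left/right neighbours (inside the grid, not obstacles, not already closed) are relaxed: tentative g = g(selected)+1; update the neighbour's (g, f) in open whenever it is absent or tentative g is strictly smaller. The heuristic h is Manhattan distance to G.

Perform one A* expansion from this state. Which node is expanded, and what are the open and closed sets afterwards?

step 1: expand (1,1) (f=7, h=3) → closed; open now [(0,1) g=5 f=9, (0,2) g=4 f=9, (0,5) g=1 f=9, (1,5) g=2 f=9, (2,1) g=5 f=7, (2,2) g=4 f=7, (2,3) g=3 f=7, (2,4) g=2 f=7]

expanded=(1,1); open=[(0,1) g=5 f=9, (0,2) g=4 f=9, (0,5) g=1 f=9, (1,5) g=2 f=9, (2,1) g=5 f=7, (2,2) g=4 f=7, (2,3) g=3 f=7, (2,4) g=2 f=7]; closed=[(0,4), (1,1), (1,2), (1,3), (1,4)]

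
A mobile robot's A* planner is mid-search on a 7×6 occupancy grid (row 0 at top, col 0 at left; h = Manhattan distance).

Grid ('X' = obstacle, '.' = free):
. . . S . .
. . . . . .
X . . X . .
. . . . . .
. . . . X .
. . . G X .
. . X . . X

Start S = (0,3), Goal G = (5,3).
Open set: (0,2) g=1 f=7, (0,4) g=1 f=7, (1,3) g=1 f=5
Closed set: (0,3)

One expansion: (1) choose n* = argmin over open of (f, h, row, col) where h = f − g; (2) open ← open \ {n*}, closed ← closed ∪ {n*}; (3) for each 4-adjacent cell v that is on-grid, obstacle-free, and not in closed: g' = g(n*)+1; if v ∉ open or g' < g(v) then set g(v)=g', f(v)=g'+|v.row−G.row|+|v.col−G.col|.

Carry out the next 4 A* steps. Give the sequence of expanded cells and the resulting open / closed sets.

order=[(1,3) → (1,2) → (2,2) → (3,2)]; open=[(0,2) g=1 f=7, (0,4) g=1 f=7, (1,1) g=3 f=9, (1,4) g=2 f=7, (2,1) g=4 f=9, (3,1) g=5 f=9, (3,3) g=5 f=7, (4,2) g=5 f=7]; closed=[(0,3), (1,2), (1,3), (2,2), (3,2)]

step 1: expand (1,3) (f=5, h=4) → closed; open now [(0,2) g=1 f=7, (0,4) g=1 f=7, (1,2) g=2 f=7, (1,4) g=2 f=7]
step 2: expand (1,2) (f=7, h=5) → closed; open now [(0,2) g=1 f=7, (0,4) g=1 f=7, (1,1) g=3 f=9, (1,4) g=2 f=7, (2,2) g=3 f=7]
step 3: expand (2,2) (f=7, h=4) → closed; open now [(0,2) g=1 f=7, (0,4) g=1 f=7, (1,1) g=3 f=9, (1,4) g=2 f=7, (2,1) g=4 f=9, (3,2) g=4 f=7]
step 4: expand (3,2) (f=7, h=3) → closed; open now [(0,2) g=1 f=7, (0,4) g=1 f=7, (1,1) g=3 f=9, (1,4) g=2 f=7, (2,1) g=4 f=9, (3,1) g=5 f=9, (3,3) g=5 f=7, (4,2) g=5 f=7]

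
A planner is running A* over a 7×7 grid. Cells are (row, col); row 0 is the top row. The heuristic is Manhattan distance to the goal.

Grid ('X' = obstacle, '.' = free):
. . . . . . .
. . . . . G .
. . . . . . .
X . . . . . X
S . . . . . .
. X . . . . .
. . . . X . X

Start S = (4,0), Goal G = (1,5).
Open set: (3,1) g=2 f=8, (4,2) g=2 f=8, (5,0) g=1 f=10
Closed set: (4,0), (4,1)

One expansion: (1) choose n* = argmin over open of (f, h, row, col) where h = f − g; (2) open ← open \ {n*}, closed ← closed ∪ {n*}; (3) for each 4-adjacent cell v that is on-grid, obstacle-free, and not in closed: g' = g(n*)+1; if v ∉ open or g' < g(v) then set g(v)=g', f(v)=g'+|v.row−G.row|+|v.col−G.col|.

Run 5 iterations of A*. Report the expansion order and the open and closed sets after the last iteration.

order=[(3,1) → (2,1) → (1,1) → (1,2) → (1,3)]; open=[(0,1) g=5 f=10, (0,2) g=6 f=10, (0,3) g=7 f=10, (1,0) g=5 f=10, (1,4) g=7 f=8, (2,0) g=4 f=10, (2,2) g=4 f=8, (2,3) g=7 f=10, (3,2) g=3 f=8, (4,2) g=2 f=8, (5,0) g=1 f=10]; closed=[(1,1), (1,2), (1,3), (2,1), (3,1), (4,0), (4,1)]

step 1: expand (3,1) (f=8, h=6) → closed; open now [(2,1) g=3 f=8, (3,2) g=3 f=8, (4,2) g=2 f=8, (5,0) g=1 f=10]
step 2: expand (2,1) (f=8, h=5) → closed; open now [(1,1) g=4 f=8, (2,0) g=4 f=10, (2,2) g=4 f=8, (3,2) g=3 f=8, (4,2) g=2 f=8, (5,0) g=1 f=10]
step 3: expand (1,1) (f=8, h=4) → closed; open now [(0,1) g=5 f=10, (1,0) g=5 f=10, (1,2) g=5 f=8, (2,0) g=4 f=10, (2,2) g=4 f=8, (3,2) g=3 f=8, (4,2) g=2 f=8, (5,0) g=1 f=10]
step 4: expand (1,2) (f=8, h=3) → closed; open now [(0,1) g=5 f=10, (0,2) g=6 f=10, (1,0) g=5 f=10, (1,3) g=6 f=8, (2,0) g=4 f=10, (2,2) g=4 f=8, (3,2) g=3 f=8, (4,2) g=2 f=8, (5,0) g=1 f=10]
step 5: expand (1,3) (f=8, h=2) → closed; open now [(0,1) g=5 f=10, (0,2) g=6 f=10, (0,3) g=7 f=10, (1,0) g=5 f=10, (1,4) g=7 f=8, (2,0) g=4 f=10, (2,2) g=4 f=8, (2,3) g=7 f=10, (3,2) g=3 f=8, (4,2) g=2 f=8, (5,0) g=1 f=10]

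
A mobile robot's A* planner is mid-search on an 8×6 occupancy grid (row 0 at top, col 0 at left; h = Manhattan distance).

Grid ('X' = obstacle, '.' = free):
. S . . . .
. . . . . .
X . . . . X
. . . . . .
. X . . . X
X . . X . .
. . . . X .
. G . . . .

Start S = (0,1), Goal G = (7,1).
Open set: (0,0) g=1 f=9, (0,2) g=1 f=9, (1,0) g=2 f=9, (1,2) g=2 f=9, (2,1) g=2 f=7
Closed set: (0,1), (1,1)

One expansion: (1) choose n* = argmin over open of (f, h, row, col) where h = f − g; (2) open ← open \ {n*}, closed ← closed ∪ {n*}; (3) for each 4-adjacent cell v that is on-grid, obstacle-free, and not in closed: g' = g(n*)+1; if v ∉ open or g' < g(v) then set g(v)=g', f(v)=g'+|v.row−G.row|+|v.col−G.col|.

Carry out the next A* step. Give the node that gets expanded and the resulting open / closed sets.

step 1: expand (2,1) (f=7, h=5) → closed; open now [(0,0) g=1 f=9, (0,2) g=1 f=9, (1,0) g=2 f=9, (1,2) g=2 f=9, (2,2) g=3 f=9, (3,1) g=3 f=7]

expanded=(2,1); open=[(0,0) g=1 f=9, (0,2) g=1 f=9, (1,0) g=2 f=9, (1,2) g=2 f=9, (2,2) g=3 f=9, (3,1) g=3 f=7]; closed=[(0,1), (1,1), (2,1)]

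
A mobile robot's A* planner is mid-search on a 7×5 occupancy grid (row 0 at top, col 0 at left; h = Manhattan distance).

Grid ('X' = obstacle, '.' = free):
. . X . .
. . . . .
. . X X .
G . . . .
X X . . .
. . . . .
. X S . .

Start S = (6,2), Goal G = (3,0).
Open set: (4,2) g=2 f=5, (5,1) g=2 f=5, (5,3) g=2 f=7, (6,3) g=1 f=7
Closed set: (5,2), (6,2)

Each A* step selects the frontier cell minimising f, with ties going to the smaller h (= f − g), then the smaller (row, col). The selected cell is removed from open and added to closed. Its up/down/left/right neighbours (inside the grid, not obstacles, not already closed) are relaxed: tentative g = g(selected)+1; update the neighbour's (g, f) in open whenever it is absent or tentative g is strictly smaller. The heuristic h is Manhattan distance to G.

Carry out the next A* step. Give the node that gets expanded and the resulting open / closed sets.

step 1: expand (4,2) (f=5, h=3) → closed; open now [(3,2) g=3 f=5, (4,3) g=3 f=7, (5,1) g=2 f=5, (5,3) g=2 f=7, (6,3) g=1 f=7]

expanded=(4,2); open=[(3,2) g=3 f=5, (4,3) g=3 f=7, (5,1) g=2 f=5, (5,3) g=2 f=7, (6,3) g=1 f=7]; closed=[(4,2), (5,2), (6,2)]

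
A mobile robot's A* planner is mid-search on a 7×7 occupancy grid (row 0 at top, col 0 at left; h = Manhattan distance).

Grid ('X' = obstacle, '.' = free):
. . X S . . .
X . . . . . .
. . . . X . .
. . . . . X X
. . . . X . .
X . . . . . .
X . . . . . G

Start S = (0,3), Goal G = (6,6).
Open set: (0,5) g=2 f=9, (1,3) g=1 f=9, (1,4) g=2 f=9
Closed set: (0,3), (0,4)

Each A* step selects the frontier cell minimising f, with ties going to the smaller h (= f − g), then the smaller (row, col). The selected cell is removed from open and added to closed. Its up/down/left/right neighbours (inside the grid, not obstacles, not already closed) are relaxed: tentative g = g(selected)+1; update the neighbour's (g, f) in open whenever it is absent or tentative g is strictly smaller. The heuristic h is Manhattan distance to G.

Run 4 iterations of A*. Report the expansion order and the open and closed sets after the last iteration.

step 1: expand (0,5) (f=9, h=7) → closed; open now [(0,6) g=3 f=9, (1,3) g=1 f=9, (1,4) g=2 f=9, (1,5) g=3 f=9]
step 2: expand (0,6) (f=9, h=6) → closed; open now [(1,3) g=1 f=9, (1,4) g=2 f=9, (1,5) g=3 f=9, (1,6) g=4 f=9]
step 3: expand (1,6) (f=9, h=5) → closed; open now [(1,3) g=1 f=9, (1,4) g=2 f=9, (1,5) g=3 f=9, (2,6) g=5 f=9]
step 4: expand (2,6) (f=9, h=4) → closed; open now [(1,3) g=1 f=9, (1,4) g=2 f=9, (1,5) g=3 f=9, (2,5) g=6 f=11]

order=[(0,5) → (0,6) → (1,6) → (2,6)]; open=[(1,3) g=1 f=9, (1,4) g=2 f=9, (1,5) g=3 f=9, (2,5) g=6 f=11]; closed=[(0,3), (0,4), (0,5), (0,6), (1,6), (2,6)]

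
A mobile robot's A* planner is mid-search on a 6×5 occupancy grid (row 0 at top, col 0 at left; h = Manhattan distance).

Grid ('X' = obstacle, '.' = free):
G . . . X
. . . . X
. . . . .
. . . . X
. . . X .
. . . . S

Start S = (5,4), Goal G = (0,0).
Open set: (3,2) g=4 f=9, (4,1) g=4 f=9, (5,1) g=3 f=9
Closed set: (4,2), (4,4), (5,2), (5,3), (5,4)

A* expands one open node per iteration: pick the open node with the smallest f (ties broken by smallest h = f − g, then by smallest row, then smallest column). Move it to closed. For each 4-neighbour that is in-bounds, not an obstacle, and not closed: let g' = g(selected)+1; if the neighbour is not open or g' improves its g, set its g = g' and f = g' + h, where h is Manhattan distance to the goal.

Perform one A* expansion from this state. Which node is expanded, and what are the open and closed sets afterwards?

expanded=(3,2); open=[(2,2) g=5 f=9, (3,1) g=5 f=9, (3,3) g=5 f=11, (4,1) g=4 f=9, (5,1) g=3 f=9]; closed=[(3,2), (4,2), (4,4), (5,2), (5,3), (5,4)]

step 1: expand (3,2) (f=9, h=5) → closed; open now [(2,2) g=5 f=9, (3,1) g=5 f=9, (3,3) g=5 f=11, (4,1) g=4 f=9, (5,1) g=3 f=9]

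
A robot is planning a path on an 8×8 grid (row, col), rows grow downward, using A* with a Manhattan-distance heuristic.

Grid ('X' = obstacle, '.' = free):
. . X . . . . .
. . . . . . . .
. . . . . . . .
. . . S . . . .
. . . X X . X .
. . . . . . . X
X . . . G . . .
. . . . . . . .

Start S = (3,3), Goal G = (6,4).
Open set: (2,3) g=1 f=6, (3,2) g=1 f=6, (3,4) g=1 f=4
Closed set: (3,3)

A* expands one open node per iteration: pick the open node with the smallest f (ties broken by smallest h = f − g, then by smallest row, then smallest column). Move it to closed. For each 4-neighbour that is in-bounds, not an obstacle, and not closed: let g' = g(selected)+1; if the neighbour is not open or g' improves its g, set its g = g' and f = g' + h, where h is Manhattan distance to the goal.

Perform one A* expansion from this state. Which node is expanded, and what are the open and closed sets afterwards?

step 1: expand (3,4) (f=4, h=3) → closed; open now [(2,3) g=1 f=6, (2,4) g=2 f=6, (3,2) g=1 f=6, (3,5) g=2 f=6]

expanded=(3,4); open=[(2,3) g=1 f=6, (2,4) g=2 f=6, (3,2) g=1 f=6, (3,5) g=2 f=6]; closed=[(3,3), (3,4)]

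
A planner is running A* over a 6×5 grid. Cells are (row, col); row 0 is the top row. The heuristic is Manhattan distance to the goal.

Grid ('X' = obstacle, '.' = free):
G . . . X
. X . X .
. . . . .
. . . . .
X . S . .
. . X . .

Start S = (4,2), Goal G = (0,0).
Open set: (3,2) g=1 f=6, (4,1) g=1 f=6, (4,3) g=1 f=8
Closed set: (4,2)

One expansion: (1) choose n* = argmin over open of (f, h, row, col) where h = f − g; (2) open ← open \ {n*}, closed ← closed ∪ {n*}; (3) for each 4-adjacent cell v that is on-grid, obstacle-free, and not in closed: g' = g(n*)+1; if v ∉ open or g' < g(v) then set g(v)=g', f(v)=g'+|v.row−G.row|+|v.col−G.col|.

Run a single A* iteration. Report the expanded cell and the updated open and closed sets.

step 1: expand (3,2) (f=6, h=5) → closed; open now [(2,2) g=2 f=6, (3,1) g=2 f=6, (3,3) g=2 f=8, (4,1) g=1 f=6, (4,3) g=1 f=8]

expanded=(3,2); open=[(2,2) g=2 f=6, (3,1) g=2 f=6, (3,3) g=2 f=8, (4,1) g=1 f=6, (4,3) g=1 f=8]; closed=[(3,2), (4,2)]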